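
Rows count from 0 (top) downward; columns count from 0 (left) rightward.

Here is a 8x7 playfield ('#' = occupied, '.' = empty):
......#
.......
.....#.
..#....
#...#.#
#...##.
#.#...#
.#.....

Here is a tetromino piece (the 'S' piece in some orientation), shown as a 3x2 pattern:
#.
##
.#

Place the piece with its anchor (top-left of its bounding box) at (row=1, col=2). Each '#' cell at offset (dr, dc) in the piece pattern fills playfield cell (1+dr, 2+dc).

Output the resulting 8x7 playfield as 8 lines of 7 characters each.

Fill (1+0,2+0) = (1,2)
Fill (1+1,2+0) = (2,2)
Fill (1+1,2+1) = (2,3)
Fill (1+2,2+1) = (3,3)

Answer: ......#
..#....
..##.#.
..##...
#...#.#
#...##.
#.#...#
.#.....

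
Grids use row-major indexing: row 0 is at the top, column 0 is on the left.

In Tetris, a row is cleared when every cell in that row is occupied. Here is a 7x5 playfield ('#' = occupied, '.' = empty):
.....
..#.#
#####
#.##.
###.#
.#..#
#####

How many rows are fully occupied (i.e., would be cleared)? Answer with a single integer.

Check each row:
  row 0: 5 empty cells -> not full
  row 1: 3 empty cells -> not full
  row 2: 0 empty cells -> FULL (clear)
  row 3: 2 empty cells -> not full
  row 4: 1 empty cell -> not full
  row 5: 3 empty cells -> not full
  row 6: 0 empty cells -> FULL (clear)
Total rows cleared: 2

Answer: 2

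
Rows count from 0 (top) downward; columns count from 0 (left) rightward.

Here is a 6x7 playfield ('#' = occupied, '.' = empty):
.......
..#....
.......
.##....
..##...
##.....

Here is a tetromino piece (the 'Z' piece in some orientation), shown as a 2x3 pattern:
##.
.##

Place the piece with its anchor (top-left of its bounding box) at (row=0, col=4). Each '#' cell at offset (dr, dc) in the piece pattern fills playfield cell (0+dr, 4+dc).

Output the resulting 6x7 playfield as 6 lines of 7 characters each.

Answer: ....##.
..#..##
.......
.##....
..##...
##.....

Derivation:
Fill (0+0,4+0) = (0,4)
Fill (0+0,4+1) = (0,5)
Fill (0+1,4+1) = (1,5)
Fill (0+1,4+2) = (1,6)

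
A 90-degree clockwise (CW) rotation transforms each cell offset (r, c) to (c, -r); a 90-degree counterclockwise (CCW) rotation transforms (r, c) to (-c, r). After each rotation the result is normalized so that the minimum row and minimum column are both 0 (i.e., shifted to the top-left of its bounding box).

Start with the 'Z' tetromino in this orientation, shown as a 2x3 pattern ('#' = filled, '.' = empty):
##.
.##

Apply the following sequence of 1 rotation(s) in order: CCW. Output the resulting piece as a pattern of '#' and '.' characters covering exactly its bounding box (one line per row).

Answer: .#
##
#.

Derivation:
Start:
##.
.##
After rotation 1 (CCW):
.#
##
#.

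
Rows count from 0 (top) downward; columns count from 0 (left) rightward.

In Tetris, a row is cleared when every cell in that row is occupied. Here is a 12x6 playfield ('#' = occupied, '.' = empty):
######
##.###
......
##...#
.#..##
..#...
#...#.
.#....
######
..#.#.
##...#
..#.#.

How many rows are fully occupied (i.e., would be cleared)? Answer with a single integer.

Answer: 2

Derivation:
Check each row:
  row 0: 0 empty cells -> FULL (clear)
  row 1: 1 empty cell -> not full
  row 2: 6 empty cells -> not full
  row 3: 3 empty cells -> not full
  row 4: 3 empty cells -> not full
  row 5: 5 empty cells -> not full
  row 6: 4 empty cells -> not full
  row 7: 5 empty cells -> not full
  row 8: 0 empty cells -> FULL (clear)
  row 9: 4 empty cells -> not full
  row 10: 3 empty cells -> not full
  row 11: 4 empty cells -> not full
Total rows cleared: 2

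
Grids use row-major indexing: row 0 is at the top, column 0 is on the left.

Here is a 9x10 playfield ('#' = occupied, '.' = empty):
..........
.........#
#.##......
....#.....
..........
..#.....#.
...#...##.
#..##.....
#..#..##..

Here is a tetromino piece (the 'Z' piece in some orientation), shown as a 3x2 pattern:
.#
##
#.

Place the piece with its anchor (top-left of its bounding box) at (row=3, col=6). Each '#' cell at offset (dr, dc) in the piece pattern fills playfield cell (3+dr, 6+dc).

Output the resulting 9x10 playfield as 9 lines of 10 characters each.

Answer: ..........
.........#
#.##......
....#..#..
......##..
..#...#.#.
...#...##.
#..##.....
#..#..##..

Derivation:
Fill (3+0,6+1) = (3,7)
Fill (3+1,6+0) = (4,6)
Fill (3+1,6+1) = (4,7)
Fill (3+2,6+0) = (5,6)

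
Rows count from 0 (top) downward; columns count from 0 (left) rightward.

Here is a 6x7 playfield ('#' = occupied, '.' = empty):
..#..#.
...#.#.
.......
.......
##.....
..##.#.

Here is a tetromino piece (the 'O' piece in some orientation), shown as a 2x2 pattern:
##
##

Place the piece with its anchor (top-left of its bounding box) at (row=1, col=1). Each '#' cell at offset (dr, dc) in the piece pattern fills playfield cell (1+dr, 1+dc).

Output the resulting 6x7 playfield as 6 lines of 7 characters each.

Answer: ..#..#.
.###.#.
.##....
.......
##.....
..##.#.

Derivation:
Fill (1+0,1+0) = (1,1)
Fill (1+0,1+1) = (1,2)
Fill (1+1,1+0) = (2,1)
Fill (1+1,1+1) = (2,2)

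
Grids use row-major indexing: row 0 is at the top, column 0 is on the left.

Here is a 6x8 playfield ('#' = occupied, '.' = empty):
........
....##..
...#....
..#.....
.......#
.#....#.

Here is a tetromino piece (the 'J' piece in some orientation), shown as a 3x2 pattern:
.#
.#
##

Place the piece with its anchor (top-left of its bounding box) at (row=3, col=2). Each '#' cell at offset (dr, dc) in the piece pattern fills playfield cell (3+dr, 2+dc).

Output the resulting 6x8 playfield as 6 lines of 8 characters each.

Answer: ........
....##..
...#....
..##....
...#...#
.###..#.

Derivation:
Fill (3+0,2+1) = (3,3)
Fill (3+1,2+1) = (4,3)
Fill (3+2,2+0) = (5,2)
Fill (3+2,2+1) = (5,3)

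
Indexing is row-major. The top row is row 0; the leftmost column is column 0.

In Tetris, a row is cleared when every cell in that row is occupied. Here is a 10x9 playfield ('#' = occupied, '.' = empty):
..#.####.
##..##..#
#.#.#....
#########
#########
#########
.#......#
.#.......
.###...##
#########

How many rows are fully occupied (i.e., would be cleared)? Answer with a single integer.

Answer: 4

Derivation:
Check each row:
  row 0: 4 empty cells -> not full
  row 1: 4 empty cells -> not full
  row 2: 6 empty cells -> not full
  row 3: 0 empty cells -> FULL (clear)
  row 4: 0 empty cells -> FULL (clear)
  row 5: 0 empty cells -> FULL (clear)
  row 6: 7 empty cells -> not full
  row 7: 8 empty cells -> not full
  row 8: 4 empty cells -> not full
  row 9: 0 empty cells -> FULL (clear)
Total rows cleared: 4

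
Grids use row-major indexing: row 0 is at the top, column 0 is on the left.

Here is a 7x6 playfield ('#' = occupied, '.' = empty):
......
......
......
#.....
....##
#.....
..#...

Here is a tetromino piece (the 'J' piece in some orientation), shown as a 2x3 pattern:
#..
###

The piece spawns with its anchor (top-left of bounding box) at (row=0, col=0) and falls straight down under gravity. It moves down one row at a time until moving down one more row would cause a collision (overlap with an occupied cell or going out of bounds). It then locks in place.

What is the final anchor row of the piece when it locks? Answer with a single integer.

Answer: 1

Derivation:
Spawn at (row=0, col=0). Try each row:
  row 0: fits
  row 1: fits
  row 2: blocked -> lock at row 1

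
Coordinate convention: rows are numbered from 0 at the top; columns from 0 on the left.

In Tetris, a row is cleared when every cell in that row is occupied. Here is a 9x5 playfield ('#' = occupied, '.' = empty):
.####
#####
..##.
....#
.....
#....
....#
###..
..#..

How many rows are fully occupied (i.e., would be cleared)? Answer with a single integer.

Check each row:
  row 0: 1 empty cell -> not full
  row 1: 0 empty cells -> FULL (clear)
  row 2: 3 empty cells -> not full
  row 3: 4 empty cells -> not full
  row 4: 5 empty cells -> not full
  row 5: 4 empty cells -> not full
  row 6: 4 empty cells -> not full
  row 7: 2 empty cells -> not full
  row 8: 4 empty cells -> not full
Total rows cleared: 1

Answer: 1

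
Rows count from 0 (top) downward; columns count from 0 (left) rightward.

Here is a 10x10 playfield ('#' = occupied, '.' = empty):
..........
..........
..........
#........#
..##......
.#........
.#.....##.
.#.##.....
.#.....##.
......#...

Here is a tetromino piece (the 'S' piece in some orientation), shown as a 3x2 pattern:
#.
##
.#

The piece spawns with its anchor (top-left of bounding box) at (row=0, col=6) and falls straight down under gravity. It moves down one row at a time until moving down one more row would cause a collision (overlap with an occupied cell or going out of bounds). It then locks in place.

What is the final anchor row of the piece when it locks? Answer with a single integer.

Spawn at (row=0, col=6). Try each row:
  row 0: fits
  row 1: fits
  row 2: fits
  row 3: fits
  row 4: blocked -> lock at row 3

Answer: 3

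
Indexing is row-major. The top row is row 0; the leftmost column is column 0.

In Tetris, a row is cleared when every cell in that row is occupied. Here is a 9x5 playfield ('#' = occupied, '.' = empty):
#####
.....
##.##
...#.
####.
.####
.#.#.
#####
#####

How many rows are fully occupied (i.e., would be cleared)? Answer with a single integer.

Answer: 3

Derivation:
Check each row:
  row 0: 0 empty cells -> FULL (clear)
  row 1: 5 empty cells -> not full
  row 2: 1 empty cell -> not full
  row 3: 4 empty cells -> not full
  row 4: 1 empty cell -> not full
  row 5: 1 empty cell -> not full
  row 6: 3 empty cells -> not full
  row 7: 0 empty cells -> FULL (clear)
  row 8: 0 empty cells -> FULL (clear)
Total rows cleared: 3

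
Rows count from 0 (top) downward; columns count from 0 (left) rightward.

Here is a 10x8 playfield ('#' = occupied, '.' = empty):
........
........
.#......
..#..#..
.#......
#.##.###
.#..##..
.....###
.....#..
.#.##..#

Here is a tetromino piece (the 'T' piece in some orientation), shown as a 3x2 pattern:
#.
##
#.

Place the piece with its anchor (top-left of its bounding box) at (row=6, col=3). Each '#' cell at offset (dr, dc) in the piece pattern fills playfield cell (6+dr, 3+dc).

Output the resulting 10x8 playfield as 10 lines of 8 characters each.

Answer: ........
........
.#......
..#..#..
.#......
#.##.###
.#.###..
...#####
...#.#..
.#.##..#

Derivation:
Fill (6+0,3+0) = (6,3)
Fill (6+1,3+0) = (7,3)
Fill (6+1,3+1) = (7,4)
Fill (6+2,3+0) = (8,3)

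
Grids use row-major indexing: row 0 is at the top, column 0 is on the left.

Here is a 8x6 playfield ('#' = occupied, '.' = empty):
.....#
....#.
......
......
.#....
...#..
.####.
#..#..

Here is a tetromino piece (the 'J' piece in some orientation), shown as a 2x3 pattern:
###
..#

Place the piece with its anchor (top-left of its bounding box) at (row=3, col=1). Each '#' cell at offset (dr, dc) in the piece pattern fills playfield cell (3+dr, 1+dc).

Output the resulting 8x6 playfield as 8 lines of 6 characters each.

Fill (3+0,1+0) = (3,1)
Fill (3+0,1+1) = (3,2)
Fill (3+0,1+2) = (3,3)
Fill (3+1,1+2) = (4,3)

Answer: .....#
....#.
......
.###..
.#.#..
...#..
.####.
#..#..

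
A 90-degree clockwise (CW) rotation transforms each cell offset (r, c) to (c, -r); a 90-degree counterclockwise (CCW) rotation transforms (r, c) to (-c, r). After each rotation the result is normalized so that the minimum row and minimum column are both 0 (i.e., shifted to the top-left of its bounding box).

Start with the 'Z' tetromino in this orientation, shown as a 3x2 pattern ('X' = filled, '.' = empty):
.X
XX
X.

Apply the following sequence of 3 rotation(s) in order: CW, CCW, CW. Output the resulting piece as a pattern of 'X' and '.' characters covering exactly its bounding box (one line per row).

Answer: XX.
.XX

Derivation:
Start:
.X
XX
X.
After rotation 1 (CW):
XX.
.XX
After rotation 2 (CCW):
.X
XX
X.
After rotation 3 (CW):
XX.
.XX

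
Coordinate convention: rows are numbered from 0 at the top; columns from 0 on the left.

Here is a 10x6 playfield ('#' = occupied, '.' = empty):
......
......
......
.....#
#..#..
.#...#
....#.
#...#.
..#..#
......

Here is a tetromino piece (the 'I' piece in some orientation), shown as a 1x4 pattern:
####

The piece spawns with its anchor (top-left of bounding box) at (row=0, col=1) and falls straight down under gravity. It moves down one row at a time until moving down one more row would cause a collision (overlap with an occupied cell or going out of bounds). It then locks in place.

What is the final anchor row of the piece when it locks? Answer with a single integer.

Answer: 3

Derivation:
Spawn at (row=0, col=1). Try each row:
  row 0: fits
  row 1: fits
  row 2: fits
  row 3: fits
  row 4: blocked -> lock at row 3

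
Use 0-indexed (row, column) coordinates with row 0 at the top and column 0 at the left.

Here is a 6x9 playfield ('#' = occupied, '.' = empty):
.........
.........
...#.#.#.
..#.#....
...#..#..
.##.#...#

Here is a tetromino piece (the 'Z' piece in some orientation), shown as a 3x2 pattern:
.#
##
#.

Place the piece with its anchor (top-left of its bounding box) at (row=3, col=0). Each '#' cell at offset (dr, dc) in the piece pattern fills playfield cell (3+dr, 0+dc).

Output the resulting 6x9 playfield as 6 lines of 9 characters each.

Fill (3+0,0+1) = (3,1)
Fill (3+1,0+0) = (4,0)
Fill (3+1,0+1) = (4,1)
Fill (3+2,0+0) = (5,0)

Answer: .........
.........
...#.#.#.
.##.#....
##.#..#..
###.#...#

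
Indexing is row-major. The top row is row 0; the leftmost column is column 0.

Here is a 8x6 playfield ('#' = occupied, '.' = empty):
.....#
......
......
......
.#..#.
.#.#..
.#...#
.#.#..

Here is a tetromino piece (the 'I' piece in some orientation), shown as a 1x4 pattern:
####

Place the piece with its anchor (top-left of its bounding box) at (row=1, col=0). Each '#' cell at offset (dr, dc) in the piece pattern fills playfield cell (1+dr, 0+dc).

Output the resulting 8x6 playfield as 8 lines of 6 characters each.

Answer: .....#
####..
......
......
.#..#.
.#.#..
.#...#
.#.#..

Derivation:
Fill (1+0,0+0) = (1,0)
Fill (1+0,0+1) = (1,1)
Fill (1+0,0+2) = (1,2)
Fill (1+0,0+3) = (1,3)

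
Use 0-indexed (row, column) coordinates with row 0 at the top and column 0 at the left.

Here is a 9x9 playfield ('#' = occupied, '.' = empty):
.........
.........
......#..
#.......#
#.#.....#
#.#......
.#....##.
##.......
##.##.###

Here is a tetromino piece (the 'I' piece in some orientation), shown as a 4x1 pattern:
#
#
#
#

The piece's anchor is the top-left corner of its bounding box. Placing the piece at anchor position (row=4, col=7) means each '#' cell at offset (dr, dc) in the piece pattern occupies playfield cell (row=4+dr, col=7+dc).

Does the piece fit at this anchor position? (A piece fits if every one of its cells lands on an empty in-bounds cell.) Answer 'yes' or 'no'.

Answer: no

Derivation:
Check each piece cell at anchor (4, 7):
  offset (0,0) -> (4,7): empty -> OK
  offset (1,0) -> (5,7): empty -> OK
  offset (2,0) -> (6,7): occupied ('#') -> FAIL
  offset (3,0) -> (7,7): empty -> OK
All cells valid: no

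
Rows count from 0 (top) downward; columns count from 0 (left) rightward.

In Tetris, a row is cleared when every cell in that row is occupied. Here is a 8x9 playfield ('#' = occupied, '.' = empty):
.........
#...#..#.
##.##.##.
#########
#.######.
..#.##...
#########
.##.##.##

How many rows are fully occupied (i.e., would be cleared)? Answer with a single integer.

Check each row:
  row 0: 9 empty cells -> not full
  row 1: 6 empty cells -> not full
  row 2: 3 empty cells -> not full
  row 3: 0 empty cells -> FULL (clear)
  row 4: 2 empty cells -> not full
  row 5: 6 empty cells -> not full
  row 6: 0 empty cells -> FULL (clear)
  row 7: 3 empty cells -> not full
Total rows cleared: 2

Answer: 2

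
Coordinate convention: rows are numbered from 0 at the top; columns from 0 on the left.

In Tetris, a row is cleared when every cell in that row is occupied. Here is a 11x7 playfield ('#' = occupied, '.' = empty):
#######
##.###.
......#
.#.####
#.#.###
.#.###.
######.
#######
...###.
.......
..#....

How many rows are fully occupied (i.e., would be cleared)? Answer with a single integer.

Answer: 2

Derivation:
Check each row:
  row 0: 0 empty cells -> FULL (clear)
  row 1: 2 empty cells -> not full
  row 2: 6 empty cells -> not full
  row 3: 2 empty cells -> not full
  row 4: 2 empty cells -> not full
  row 5: 3 empty cells -> not full
  row 6: 1 empty cell -> not full
  row 7: 0 empty cells -> FULL (clear)
  row 8: 4 empty cells -> not full
  row 9: 7 empty cells -> not full
  row 10: 6 empty cells -> not full
Total rows cleared: 2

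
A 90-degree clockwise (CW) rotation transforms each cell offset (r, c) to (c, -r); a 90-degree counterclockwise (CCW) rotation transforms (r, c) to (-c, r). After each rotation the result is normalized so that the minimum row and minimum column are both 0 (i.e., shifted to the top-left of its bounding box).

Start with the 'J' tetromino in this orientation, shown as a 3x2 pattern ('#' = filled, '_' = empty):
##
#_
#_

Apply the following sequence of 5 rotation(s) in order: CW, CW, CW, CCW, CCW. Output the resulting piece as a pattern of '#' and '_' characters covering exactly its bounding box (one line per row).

Start:
##
#_
#_
After rotation 1 (CW):
###
__#
After rotation 2 (CW):
_#
_#
##
After rotation 3 (CW):
#__
###
After rotation 4 (CCW):
_#
_#
##
After rotation 5 (CCW):
###
__#

Answer: ###
__#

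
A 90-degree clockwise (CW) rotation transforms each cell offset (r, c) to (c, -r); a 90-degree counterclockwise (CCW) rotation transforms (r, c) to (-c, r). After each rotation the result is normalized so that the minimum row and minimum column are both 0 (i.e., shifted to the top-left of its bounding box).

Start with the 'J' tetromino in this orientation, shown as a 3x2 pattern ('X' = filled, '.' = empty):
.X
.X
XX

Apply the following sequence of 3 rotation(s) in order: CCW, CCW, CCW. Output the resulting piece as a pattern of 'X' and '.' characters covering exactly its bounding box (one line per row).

Start:
.X
.X
XX
After rotation 1 (CCW):
XXX
..X
After rotation 2 (CCW):
XX
X.
X.
After rotation 3 (CCW):
X..
XXX

Answer: X..
XXX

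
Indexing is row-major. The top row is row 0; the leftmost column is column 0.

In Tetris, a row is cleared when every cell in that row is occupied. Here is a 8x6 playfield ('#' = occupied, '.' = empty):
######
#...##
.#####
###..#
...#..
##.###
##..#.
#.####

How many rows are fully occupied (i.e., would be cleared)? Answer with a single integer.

Check each row:
  row 0: 0 empty cells -> FULL (clear)
  row 1: 3 empty cells -> not full
  row 2: 1 empty cell -> not full
  row 3: 2 empty cells -> not full
  row 4: 5 empty cells -> not full
  row 5: 1 empty cell -> not full
  row 6: 3 empty cells -> not full
  row 7: 1 empty cell -> not full
Total rows cleared: 1

Answer: 1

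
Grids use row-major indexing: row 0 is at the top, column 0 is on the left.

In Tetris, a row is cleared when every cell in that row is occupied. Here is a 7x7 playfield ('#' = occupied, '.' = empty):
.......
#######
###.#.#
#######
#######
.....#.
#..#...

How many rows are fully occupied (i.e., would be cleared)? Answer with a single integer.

Check each row:
  row 0: 7 empty cells -> not full
  row 1: 0 empty cells -> FULL (clear)
  row 2: 2 empty cells -> not full
  row 3: 0 empty cells -> FULL (clear)
  row 4: 0 empty cells -> FULL (clear)
  row 5: 6 empty cells -> not full
  row 6: 5 empty cells -> not full
Total rows cleared: 3

Answer: 3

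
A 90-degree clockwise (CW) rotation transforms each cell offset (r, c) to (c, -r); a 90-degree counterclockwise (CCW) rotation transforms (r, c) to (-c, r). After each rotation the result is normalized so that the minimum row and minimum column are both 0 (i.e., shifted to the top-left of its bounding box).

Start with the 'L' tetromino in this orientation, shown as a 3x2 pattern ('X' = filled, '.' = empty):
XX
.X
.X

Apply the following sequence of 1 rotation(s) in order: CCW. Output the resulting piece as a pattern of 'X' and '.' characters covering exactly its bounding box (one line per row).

Start:
XX
.X
.X
After rotation 1 (CCW):
XXX
X..

Answer: XXX
X..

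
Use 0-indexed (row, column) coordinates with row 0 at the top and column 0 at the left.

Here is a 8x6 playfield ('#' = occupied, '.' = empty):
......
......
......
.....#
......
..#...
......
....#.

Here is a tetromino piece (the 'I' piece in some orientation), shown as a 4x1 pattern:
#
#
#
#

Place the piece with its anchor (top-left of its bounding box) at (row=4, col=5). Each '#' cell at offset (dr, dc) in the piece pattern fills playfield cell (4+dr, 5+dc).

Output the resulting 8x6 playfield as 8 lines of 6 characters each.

Answer: ......
......
......
.....#
.....#
..#..#
.....#
....##

Derivation:
Fill (4+0,5+0) = (4,5)
Fill (4+1,5+0) = (5,5)
Fill (4+2,5+0) = (6,5)
Fill (4+3,5+0) = (7,5)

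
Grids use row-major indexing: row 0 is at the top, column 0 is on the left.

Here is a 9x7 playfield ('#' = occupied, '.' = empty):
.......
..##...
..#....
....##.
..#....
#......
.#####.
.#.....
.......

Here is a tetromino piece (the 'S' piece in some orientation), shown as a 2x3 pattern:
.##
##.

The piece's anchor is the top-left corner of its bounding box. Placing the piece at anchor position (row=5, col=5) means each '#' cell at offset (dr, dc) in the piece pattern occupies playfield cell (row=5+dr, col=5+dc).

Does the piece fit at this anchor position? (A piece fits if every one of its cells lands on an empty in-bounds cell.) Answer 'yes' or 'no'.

Answer: no

Derivation:
Check each piece cell at anchor (5, 5):
  offset (0,1) -> (5,6): empty -> OK
  offset (0,2) -> (5,7): out of bounds -> FAIL
  offset (1,0) -> (6,5): occupied ('#') -> FAIL
  offset (1,1) -> (6,6): empty -> OK
All cells valid: no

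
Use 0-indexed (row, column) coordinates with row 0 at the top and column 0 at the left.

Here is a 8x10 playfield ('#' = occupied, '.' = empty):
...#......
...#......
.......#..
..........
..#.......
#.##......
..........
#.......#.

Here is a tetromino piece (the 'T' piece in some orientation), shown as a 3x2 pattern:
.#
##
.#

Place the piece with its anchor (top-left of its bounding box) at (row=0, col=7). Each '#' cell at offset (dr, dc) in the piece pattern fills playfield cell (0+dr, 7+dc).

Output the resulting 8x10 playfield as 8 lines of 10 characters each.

Answer: ...#....#.
...#...##.
.......##.
..........
..#.......
#.##......
..........
#.......#.

Derivation:
Fill (0+0,7+1) = (0,8)
Fill (0+1,7+0) = (1,7)
Fill (0+1,7+1) = (1,8)
Fill (0+2,7+1) = (2,8)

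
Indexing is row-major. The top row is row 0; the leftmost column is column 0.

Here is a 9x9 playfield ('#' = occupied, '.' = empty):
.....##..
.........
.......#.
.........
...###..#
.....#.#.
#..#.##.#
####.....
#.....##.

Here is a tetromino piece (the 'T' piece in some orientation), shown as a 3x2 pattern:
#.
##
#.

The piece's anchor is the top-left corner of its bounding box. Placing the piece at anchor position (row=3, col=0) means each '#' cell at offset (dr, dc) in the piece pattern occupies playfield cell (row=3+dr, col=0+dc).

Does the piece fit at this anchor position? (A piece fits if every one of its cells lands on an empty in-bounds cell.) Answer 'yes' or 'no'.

Answer: yes

Derivation:
Check each piece cell at anchor (3, 0):
  offset (0,0) -> (3,0): empty -> OK
  offset (1,0) -> (4,0): empty -> OK
  offset (1,1) -> (4,1): empty -> OK
  offset (2,0) -> (5,0): empty -> OK
All cells valid: yes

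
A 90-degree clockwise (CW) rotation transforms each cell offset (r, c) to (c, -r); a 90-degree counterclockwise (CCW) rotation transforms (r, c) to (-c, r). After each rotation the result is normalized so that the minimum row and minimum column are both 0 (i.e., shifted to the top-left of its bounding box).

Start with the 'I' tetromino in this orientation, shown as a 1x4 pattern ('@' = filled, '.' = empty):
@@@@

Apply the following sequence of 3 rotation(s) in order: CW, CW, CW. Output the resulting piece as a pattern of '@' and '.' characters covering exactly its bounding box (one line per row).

Start:
@@@@
After rotation 1 (CW):
@
@
@
@
After rotation 2 (CW):
@@@@
After rotation 3 (CW):
@
@
@
@

Answer: @
@
@
@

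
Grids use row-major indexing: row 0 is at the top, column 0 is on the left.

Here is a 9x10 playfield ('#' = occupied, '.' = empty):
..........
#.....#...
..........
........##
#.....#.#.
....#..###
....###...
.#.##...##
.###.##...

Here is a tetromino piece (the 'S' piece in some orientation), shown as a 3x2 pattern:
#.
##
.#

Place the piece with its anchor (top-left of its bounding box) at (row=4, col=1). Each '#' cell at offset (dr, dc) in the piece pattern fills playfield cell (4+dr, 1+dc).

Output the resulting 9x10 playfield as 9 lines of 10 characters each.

Fill (4+0,1+0) = (4,1)
Fill (4+1,1+0) = (5,1)
Fill (4+1,1+1) = (5,2)
Fill (4+2,1+1) = (6,2)

Answer: ..........
#.....#...
..........
........##
##....#.#.
.##.#..###
..#.###...
.#.##...##
.###.##...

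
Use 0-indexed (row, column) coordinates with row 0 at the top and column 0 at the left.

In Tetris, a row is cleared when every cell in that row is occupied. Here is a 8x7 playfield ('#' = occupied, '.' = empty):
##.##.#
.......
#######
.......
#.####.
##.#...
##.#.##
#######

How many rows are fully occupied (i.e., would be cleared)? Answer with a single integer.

Check each row:
  row 0: 2 empty cells -> not full
  row 1: 7 empty cells -> not full
  row 2: 0 empty cells -> FULL (clear)
  row 3: 7 empty cells -> not full
  row 4: 2 empty cells -> not full
  row 5: 4 empty cells -> not full
  row 6: 2 empty cells -> not full
  row 7: 0 empty cells -> FULL (clear)
Total rows cleared: 2

Answer: 2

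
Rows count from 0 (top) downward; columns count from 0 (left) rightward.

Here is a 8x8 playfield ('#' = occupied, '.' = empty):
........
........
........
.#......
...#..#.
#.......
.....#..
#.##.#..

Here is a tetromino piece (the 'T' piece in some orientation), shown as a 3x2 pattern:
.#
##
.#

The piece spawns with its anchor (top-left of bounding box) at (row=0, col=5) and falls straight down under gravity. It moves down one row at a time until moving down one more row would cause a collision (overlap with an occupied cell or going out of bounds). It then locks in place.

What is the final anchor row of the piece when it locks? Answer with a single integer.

Spawn at (row=0, col=5). Try each row:
  row 0: fits
  row 1: fits
  row 2: blocked -> lock at row 1

Answer: 1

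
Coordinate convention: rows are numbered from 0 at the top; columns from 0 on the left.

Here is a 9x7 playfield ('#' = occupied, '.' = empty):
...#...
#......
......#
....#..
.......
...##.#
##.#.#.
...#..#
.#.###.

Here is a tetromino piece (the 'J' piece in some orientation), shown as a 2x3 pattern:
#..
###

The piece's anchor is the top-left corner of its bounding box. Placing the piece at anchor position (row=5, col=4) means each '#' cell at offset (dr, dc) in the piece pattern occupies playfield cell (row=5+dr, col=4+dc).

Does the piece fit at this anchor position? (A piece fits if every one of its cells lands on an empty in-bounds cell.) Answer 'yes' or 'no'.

Answer: no

Derivation:
Check each piece cell at anchor (5, 4):
  offset (0,0) -> (5,4): occupied ('#') -> FAIL
  offset (1,0) -> (6,4): empty -> OK
  offset (1,1) -> (6,5): occupied ('#') -> FAIL
  offset (1,2) -> (6,6): empty -> OK
All cells valid: no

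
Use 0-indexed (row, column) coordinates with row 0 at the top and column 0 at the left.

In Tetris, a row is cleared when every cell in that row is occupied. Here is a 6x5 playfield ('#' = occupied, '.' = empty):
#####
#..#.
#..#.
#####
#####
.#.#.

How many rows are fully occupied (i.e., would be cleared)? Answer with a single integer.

Answer: 3

Derivation:
Check each row:
  row 0: 0 empty cells -> FULL (clear)
  row 1: 3 empty cells -> not full
  row 2: 3 empty cells -> not full
  row 3: 0 empty cells -> FULL (clear)
  row 4: 0 empty cells -> FULL (clear)
  row 5: 3 empty cells -> not full
Total rows cleared: 3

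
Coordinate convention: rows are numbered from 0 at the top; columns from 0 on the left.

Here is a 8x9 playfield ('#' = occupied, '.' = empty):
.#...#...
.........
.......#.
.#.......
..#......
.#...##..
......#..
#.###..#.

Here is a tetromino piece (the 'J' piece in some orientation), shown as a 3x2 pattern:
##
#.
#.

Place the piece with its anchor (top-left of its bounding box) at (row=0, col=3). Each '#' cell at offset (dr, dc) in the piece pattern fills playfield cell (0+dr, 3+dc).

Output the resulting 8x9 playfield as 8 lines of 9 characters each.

Answer: .#.###...
...#.....
...#...#.
.#.......
..#......
.#...##..
......#..
#.###..#.

Derivation:
Fill (0+0,3+0) = (0,3)
Fill (0+0,3+1) = (0,4)
Fill (0+1,3+0) = (1,3)
Fill (0+2,3+0) = (2,3)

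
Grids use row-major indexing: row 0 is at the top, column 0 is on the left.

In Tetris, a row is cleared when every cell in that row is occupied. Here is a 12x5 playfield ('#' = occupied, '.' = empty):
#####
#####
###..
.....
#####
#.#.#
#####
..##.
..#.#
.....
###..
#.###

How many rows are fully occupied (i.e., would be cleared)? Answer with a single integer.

Answer: 4

Derivation:
Check each row:
  row 0: 0 empty cells -> FULL (clear)
  row 1: 0 empty cells -> FULL (clear)
  row 2: 2 empty cells -> not full
  row 3: 5 empty cells -> not full
  row 4: 0 empty cells -> FULL (clear)
  row 5: 2 empty cells -> not full
  row 6: 0 empty cells -> FULL (clear)
  row 7: 3 empty cells -> not full
  row 8: 3 empty cells -> not full
  row 9: 5 empty cells -> not full
  row 10: 2 empty cells -> not full
  row 11: 1 empty cell -> not full
Total rows cleared: 4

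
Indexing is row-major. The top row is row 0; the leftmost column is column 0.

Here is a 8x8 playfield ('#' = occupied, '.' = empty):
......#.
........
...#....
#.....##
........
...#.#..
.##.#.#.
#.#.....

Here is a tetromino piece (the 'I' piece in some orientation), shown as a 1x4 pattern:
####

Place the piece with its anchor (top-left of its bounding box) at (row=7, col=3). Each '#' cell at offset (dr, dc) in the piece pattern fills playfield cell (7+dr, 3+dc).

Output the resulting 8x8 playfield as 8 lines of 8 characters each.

Fill (7+0,3+0) = (7,3)
Fill (7+0,3+1) = (7,4)
Fill (7+0,3+2) = (7,5)
Fill (7+0,3+3) = (7,6)

Answer: ......#.
........
...#....
#.....##
........
...#.#..
.##.#.#.
#.#####.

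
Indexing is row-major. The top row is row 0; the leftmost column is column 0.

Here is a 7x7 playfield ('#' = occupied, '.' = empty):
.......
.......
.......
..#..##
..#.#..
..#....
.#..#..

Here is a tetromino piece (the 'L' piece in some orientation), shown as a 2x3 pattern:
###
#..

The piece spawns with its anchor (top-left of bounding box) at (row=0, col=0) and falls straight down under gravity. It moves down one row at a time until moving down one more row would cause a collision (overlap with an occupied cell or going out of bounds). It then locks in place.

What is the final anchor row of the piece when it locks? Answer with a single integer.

Spawn at (row=0, col=0). Try each row:
  row 0: fits
  row 1: fits
  row 2: fits
  row 3: blocked -> lock at row 2

Answer: 2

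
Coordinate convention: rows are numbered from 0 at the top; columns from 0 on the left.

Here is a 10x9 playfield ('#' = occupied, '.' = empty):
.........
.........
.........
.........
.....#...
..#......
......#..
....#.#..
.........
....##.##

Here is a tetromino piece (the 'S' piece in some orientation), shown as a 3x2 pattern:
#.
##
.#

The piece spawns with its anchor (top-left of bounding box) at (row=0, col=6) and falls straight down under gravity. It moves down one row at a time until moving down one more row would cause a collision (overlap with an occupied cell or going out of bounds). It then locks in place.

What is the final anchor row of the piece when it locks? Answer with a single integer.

Spawn at (row=0, col=6). Try each row:
  row 0: fits
  row 1: fits
  row 2: fits
  row 3: fits
  row 4: fits
  row 5: blocked -> lock at row 4

Answer: 4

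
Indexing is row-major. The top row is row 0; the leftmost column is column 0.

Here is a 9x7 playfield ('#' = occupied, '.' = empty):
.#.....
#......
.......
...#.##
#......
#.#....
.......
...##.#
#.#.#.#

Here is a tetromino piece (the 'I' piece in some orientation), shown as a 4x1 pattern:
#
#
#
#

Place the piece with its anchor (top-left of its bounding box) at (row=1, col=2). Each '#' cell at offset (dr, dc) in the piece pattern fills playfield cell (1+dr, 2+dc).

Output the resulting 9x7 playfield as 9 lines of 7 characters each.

Answer: .#.....
#.#....
..#....
..##.##
#.#....
#.#....
.......
...##.#
#.#.#.#

Derivation:
Fill (1+0,2+0) = (1,2)
Fill (1+1,2+0) = (2,2)
Fill (1+2,2+0) = (3,2)
Fill (1+3,2+0) = (4,2)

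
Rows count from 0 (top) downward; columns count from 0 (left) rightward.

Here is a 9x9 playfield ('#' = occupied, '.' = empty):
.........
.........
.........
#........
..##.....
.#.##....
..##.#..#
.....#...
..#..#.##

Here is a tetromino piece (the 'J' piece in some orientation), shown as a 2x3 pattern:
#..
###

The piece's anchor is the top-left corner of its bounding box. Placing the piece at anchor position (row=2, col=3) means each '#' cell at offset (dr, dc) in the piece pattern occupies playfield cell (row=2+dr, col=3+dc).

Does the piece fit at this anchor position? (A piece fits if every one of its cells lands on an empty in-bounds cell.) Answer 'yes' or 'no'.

Answer: yes

Derivation:
Check each piece cell at anchor (2, 3):
  offset (0,0) -> (2,3): empty -> OK
  offset (1,0) -> (3,3): empty -> OK
  offset (1,1) -> (3,4): empty -> OK
  offset (1,2) -> (3,5): empty -> OK
All cells valid: yes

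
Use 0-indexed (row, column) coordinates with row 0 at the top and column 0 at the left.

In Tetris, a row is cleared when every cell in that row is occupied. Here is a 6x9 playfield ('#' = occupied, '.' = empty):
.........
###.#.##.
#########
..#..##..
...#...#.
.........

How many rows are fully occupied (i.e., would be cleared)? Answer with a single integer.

Check each row:
  row 0: 9 empty cells -> not full
  row 1: 3 empty cells -> not full
  row 2: 0 empty cells -> FULL (clear)
  row 3: 6 empty cells -> not full
  row 4: 7 empty cells -> not full
  row 5: 9 empty cells -> not full
Total rows cleared: 1

Answer: 1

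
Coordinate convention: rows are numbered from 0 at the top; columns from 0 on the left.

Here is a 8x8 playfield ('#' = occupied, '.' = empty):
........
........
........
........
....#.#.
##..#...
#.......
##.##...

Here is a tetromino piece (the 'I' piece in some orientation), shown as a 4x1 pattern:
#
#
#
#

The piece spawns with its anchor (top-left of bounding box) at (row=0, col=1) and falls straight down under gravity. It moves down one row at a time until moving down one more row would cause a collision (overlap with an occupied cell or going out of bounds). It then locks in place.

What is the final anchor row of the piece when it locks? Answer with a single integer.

Spawn at (row=0, col=1). Try each row:
  row 0: fits
  row 1: fits
  row 2: blocked -> lock at row 1

Answer: 1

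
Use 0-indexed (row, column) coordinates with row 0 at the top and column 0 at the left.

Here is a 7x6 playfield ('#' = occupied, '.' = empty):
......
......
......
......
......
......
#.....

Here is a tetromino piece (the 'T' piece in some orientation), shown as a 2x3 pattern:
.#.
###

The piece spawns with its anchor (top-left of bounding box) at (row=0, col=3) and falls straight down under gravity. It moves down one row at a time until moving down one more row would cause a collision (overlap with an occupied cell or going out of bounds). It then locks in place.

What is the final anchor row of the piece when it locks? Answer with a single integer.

Spawn at (row=0, col=3). Try each row:
  row 0: fits
  row 1: fits
  row 2: fits
  row 3: fits
  row 4: fits
  row 5: fits
  row 6: blocked -> lock at row 5

Answer: 5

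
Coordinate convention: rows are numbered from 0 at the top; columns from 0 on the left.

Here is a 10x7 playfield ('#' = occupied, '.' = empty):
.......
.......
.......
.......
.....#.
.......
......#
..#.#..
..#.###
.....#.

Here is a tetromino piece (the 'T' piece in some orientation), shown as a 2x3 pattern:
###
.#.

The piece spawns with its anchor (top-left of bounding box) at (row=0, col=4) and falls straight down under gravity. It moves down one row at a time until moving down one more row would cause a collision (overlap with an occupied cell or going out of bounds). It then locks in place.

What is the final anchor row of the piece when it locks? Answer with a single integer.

Answer: 2

Derivation:
Spawn at (row=0, col=4). Try each row:
  row 0: fits
  row 1: fits
  row 2: fits
  row 3: blocked -> lock at row 2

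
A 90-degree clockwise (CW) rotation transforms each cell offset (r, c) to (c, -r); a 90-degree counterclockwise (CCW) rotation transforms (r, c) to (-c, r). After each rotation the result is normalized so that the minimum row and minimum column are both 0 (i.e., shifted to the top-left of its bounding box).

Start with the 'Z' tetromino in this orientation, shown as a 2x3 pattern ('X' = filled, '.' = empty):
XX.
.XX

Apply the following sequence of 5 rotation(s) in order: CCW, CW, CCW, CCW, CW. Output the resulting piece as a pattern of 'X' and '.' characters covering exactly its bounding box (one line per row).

Answer: .X
XX
X.

Derivation:
Start:
XX.
.XX
After rotation 1 (CCW):
.X
XX
X.
After rotation 2 (CW):
XX.
.XX
After rotation 3 (CCW):
.X
XX
X.
After rotation 4 (CCW):
XX.
.XX
After rotation 5 (CW):
.X
XX
X.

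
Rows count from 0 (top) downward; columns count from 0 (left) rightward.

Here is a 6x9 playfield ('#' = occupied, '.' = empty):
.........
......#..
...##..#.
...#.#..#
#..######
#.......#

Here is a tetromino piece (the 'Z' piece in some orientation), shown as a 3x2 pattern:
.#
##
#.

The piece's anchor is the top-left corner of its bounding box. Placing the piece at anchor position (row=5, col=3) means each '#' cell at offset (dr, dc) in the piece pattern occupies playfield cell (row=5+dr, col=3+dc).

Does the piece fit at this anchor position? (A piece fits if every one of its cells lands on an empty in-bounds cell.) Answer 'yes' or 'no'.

Check each piece cell at anchor (5, 3):
  offset (0,1) -> (5,4): empty -> OK
  offset (1,0) -> (6,3): out of bounds -> FAIL
  offset (1,1) -> (6,4): out of bounds -> FAIL
  offset (2,0) -> (7,3): out of bounds -> FAIL
All cells valid: no

Answer: no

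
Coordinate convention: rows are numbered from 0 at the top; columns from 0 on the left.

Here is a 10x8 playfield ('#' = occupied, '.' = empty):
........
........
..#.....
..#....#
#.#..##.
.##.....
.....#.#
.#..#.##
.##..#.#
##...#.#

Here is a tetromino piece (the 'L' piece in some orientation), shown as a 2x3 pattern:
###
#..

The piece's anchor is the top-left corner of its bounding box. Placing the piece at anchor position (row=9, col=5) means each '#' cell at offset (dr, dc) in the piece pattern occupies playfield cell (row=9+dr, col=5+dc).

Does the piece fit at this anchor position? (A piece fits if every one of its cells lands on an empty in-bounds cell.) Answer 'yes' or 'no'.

Check each piece cell at anchor (9, 5):
  offset (0,0) -> (9,5): occupied ('#') -> FAIL
  offset (0,1) -> (9,6): empty -> OK
  offset (0,2) -> (9,7): occupied ('#') -> FAIL
  offset (1,0) -> (10,5): out of bounds -> FAIL
All cells valid: no

Answer: no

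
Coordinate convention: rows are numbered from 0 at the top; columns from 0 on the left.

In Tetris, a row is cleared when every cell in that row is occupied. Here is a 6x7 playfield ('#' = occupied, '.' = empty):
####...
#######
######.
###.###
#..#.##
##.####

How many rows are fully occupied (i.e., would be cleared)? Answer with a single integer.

Check each row:
  row 0: 3 empty cells -> not full
  row 1: 0 empty cells -> FULL (clear)
  row 2: 1 empty cell -> not full
  row 3: 1 empty cell -> not full
  row 4: 3 empty cells -> not full
  row 5: 1 empty cell -> not full
Total rows cleared: 1

Answer: 1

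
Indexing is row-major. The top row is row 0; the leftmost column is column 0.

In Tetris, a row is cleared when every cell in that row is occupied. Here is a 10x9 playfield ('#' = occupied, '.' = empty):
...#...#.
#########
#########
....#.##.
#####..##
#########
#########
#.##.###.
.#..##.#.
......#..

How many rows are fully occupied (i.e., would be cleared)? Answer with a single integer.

Check each row:
  row 0: 7 empty cells -> not full
  row 1: 0 empty cells -> FULL (clear)
  row 2: 0 empty cells -> FULL (clear)
  row 3: 6 empty cells -> not full
  row 4: 2 empty cells -> not full
  row 5: 0 empty cells -> FULL (clear)
  row 6: 0 empty cells -> FULL (clear)
  row 7: 3 empty cells -> not full
  row 8: 5 empty cells -> not full
  row 9: 8 empty cells -> not full
Total rows cleared: 4

Answer: 4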